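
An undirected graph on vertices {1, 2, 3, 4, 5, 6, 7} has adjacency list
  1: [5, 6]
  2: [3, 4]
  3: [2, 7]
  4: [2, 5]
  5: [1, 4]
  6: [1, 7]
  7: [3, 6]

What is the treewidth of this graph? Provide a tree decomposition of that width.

The largest bag has 3 vertices, giving width 2; this decomposition certifies tw(G) ≤ 2. For the lower bound, G contains the cycle 6–7–3–2–4–5–1–6, so G is not a forest; only forests have treewidth ≤ 1, hence tw(G) ≥ 2. Hence tw(G) = 2 exactly.

Treewidth 2.
One such decomposition:
Bags: B1 = {3, 6, 7}  B2 = {2, 3, 6}  B3 = {2, 4, 6}  B4 = {4, 5, 6}  B5 = {1, 5, 6}
Tree: B1–B2, B2–B3, B3–B4, B4–B5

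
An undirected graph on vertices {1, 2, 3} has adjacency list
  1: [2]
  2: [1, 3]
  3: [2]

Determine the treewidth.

1

A width-1 tree decomposition is:
Bags: B1 = {2, 3}  B2 = {1, 2}
Tree: B1–B2
The largest bag has 2 vertices, giving width 1; this decomposition certifies tw(G) ≤ 1. Any graph with an edge has treewidth ≥ 1, and G has the edge 3–2. The upper and lower bounds meet at 1, so that is the treewidth.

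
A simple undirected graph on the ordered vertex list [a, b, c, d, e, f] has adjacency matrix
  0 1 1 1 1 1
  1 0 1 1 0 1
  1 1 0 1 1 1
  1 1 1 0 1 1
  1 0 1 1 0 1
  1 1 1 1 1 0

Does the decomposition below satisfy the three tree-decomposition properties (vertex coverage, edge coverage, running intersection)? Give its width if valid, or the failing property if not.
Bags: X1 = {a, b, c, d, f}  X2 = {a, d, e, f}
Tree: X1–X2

A tree decomposition must satisfy three properties: every vertex lies in some bag; for every edge, both endpoints lie together in some bag; and for every vertex, the bags containing it form a connected subtree. Here edge (c,e) lies in no bag, so the decomposition is invalid.

No — edge (c,e) lies in no bag.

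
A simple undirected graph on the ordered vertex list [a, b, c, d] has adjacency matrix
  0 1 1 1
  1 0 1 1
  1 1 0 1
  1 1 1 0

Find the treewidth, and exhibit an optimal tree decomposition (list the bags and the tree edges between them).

With just one bag of size 4, the width is 4 − 1 = 3, so tw(G) ≤ 3. For the lower bound, the 4 vertices {a, b, c, d} are pairwise adjacent, and any tree decomposition puts a clique entirely inside one bag — forcing width ≥ 3. Combining the bounds, tw(G) = 3.

Treewidth 3.
One optimal decomposition is:
Bags: B1 = {a, b, c, d}
Tree: (single bag)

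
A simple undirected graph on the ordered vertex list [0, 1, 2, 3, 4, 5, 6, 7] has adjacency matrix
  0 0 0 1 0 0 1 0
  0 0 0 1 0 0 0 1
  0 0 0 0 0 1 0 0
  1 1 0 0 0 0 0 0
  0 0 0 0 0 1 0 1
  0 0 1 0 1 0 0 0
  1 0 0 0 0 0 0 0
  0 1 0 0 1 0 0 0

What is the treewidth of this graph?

1

A width-1 tree decomposition is:
Bags: B1 = {0, 6}  B2 = {0, 3}  B3 = {1, 3}  B4 = {1, 7}  B5 = {4, 7}  B6 = {4, 5}  B7 = {2, 5}
Tree: B1–B2, B2–B3, B3–B4, B4–B5, B5–B6, B6–B7
The largest bag has 2 vertices, giving width 1; this decomposition certifies tw(G) ≤ 1. Since G has at least one edge (e.g. 6–0), it is not an edgeless graph, so tw(G) ≥ 1. Combining the bounds, tw(G) = 1.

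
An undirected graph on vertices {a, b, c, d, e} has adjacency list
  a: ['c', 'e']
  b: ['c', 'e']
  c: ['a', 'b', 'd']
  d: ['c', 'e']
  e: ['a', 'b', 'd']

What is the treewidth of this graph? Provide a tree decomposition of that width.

Treewidth 2.
One such decomposition:
Bags: B1 = {a, c, e}  B2 = {c, d, e}  B3 = {b, c, e}
Tree: B1–B2, B2–B3

Each bag holds 3 vertices, so the decomposition has width 2, which upper-bounds the treewidth. For the lower bound, G contains the cycle c–a–e–d–c, so G is not a forest; only forests have treewidth ≤ 1, hence tw(G) ≥ 2. Hence tw(G) = 2 exactly.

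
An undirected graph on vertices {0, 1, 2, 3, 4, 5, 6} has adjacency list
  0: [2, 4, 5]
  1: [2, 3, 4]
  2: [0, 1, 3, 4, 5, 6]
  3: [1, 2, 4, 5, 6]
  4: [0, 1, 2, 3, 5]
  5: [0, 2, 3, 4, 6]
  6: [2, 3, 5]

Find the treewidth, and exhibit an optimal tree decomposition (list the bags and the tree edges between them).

Treewidth 3.
One optimal decomposition is:
Bags: B1 = {2, 3, 4, 5}  B2 = {0, 2, 4, 5}  B3 = {1, 2, 3, 4}  B4 = {2, 3, 5, 6}
Tree: B1–B2, B1–B3, B1–B4

Each bag holds 4 vertices, so the decomposition has width 3, which upper-bounds the treewidth. Conversely, {0, 2, 4, 5} is a clique of size 4, and the vertices of any clique must share a bag in every tree decomposition; so some bag has ≥ 4 vertices and tw(G) ≥ 3. Combining the bounds, tw(G) = 3.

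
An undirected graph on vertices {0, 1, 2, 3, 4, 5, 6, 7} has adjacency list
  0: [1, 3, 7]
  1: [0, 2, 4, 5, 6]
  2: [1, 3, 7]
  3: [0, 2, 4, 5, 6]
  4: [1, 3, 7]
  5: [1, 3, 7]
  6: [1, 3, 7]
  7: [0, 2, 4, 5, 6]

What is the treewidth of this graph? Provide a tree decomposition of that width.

Every bag has size at most 4, so the width is 4 − 1 = 3 and tw(G) ≤ 3. For the lower bound: the 4 vertex sets {2,3}, {1,5}, {7}, {4} are disjoint, each induces a connected subgraph, and every pair is joined by at least one edge of G. Contracting each set to a single vertex therefore yields K_{4} as a minor, and since treewidth is minor-monotone, tw(G) ≥ tw(K_{4}) = 3. The upper and lower bounds meet at 3, so that is the treewidth.

Treewidth 3.
One such decomposition:
Bags: B1 = {1, 2, 3, 7}  B2 = {1, 3, 5, 7}  B3 = {1, 3, 4, 7}  B4 = {0, 1, 3, 7}  B5 = {1, 3, 6, 7}
Tree: B1–B2, B2–B3, B3–B4, B4–B5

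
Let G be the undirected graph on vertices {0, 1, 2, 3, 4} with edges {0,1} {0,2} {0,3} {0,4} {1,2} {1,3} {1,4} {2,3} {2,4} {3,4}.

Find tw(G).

4

A width-4 tree decomposition is:
Bags: B1 = {0, 1, 2, 3, 4}
Tree: (single bag)
With just one bag of size 5, the width is 5 − 1 = 4, so tw(G) ≤ 4. Conversely, {0, 1, 2, 3, 4} is a clique of size 5, and the vertices of any clique must share a bag in every tree decomposition; so some bag has ≥ 5 vertices and tw(G) ≥ 4. Hence tw(G) = 4 exactly.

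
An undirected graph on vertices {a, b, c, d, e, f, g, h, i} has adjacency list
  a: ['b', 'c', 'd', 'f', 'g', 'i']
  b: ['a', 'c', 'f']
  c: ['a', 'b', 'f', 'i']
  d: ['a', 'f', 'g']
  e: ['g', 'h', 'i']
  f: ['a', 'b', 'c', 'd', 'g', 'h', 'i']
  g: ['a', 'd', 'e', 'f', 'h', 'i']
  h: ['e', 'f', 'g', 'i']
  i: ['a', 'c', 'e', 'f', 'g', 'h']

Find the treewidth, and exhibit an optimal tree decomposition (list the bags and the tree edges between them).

Every bag has size at most 4, so the width is 4 − 1 = 3 and tw(G) ≤ 3. Conversely, {e, g, h, i} is a clique of size 4, and the vertices of any clique must share a bag in every tree decomposition; so some bag has ≥ 4 vertices and tw(G) ≥ 3. The upper and lower bounds meet at 3, so that is the treewidth.

Treewidth 3.
Bags: B1 = {f, g, h, i}  B2 = {a, f, g, i}  B3 = {e, g, h, i}  B4 = {a, d, f, g}  B5 = {a, c, f, i}  B6 = {a, b, c, f}
Tree: B1–B2, B1–B3, B2–B4, B2–B5, B5–B6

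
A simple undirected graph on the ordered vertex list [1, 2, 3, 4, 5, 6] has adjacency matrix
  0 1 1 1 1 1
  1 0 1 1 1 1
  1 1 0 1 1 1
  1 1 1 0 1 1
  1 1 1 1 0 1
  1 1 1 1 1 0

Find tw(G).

5

A width-5 tree decomposition is:
Bags: B1 = {1, 2, 3, 4, 5, 6}
Tree: (single bag)
With just one bag of size 6, the width is 6 − 1 = 5, so tw(G) ≤ 5. For the lower bound, the 6 vertices {1, 2, 3, 4, 5, 6} are pairwise adjacent, and any tree decomposition puts a clique entirely inside one bag — forcing width ≥ 5. Therefore the treewidth is 5.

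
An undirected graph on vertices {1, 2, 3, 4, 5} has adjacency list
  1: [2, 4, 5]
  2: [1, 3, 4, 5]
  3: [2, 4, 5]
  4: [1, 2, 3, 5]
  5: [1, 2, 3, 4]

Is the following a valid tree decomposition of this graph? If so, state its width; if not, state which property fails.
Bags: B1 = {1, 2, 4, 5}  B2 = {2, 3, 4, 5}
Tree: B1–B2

Vertex coverage: the bags together contain {1, 2, 3, 4, 5}, the full vertex set. Edge coverage: each edge of G has both endpoints in at least one bag. Running intersection: for every vertex, the bags containing it form a connected subtree. All three properties hold, so this is a valid tree decomposition of width max|bag| − 1 = 3, and hence tw(G) ≤ 3.

Yes; width 3.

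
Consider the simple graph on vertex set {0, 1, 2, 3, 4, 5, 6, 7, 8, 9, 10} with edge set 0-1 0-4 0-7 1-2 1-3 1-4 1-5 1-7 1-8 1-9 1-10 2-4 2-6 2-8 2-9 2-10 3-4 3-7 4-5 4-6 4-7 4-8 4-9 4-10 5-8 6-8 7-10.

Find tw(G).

A width-3 tree decomposition is:
Bags: B1 = {1, 2, 4, 9}  B2 = {1, 2, 4, 10}  B3 = {1, 4, 7, 10}  B4 = {1, 2, 4, 8}  B5 = {0, 1, 4, 7}  B6 = {2, 4, 6, 8}  B7 = {1, 4, 5, 8}  B8 = {1, 3, 4, 7}
Tree: B1–B2, B2–B3, B1–B4, B3–B5, B4–B6, B4–B7, B5–B8
Each bag holds 4 vertices, so the decomposition has width 3, which upper-bounds the treewidth. Conversely, {0, 1, 4, 7} is a clique of size 4, and the vertices of any clique must share a bag in every tree decomposition; so some bag has ≥ 4 vertices and tw(G) ≥ 3. Combining the bounds, tw(G) = 3.

3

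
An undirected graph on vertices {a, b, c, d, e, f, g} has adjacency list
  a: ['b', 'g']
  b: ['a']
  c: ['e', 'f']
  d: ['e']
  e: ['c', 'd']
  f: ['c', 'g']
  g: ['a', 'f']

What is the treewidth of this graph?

A width-1 tree decomposition is:
Bags: B1 = {a, b}  B2 = {a, g}  B3 = {f, g}  B4 = {c, f}  B5 = {c, e}  B6 = {d, e}
Tree: B1–B2, B2–B3, B3–B4, B4–B5, B5–B6
Every bag has size at most 2, so the width is 2 − 1 = 1 and tw(G) ≤ 1. Any graph with an edge has treewidth ≥ 1, and G has the edge b–a. Therefore the treewidth is 1.

1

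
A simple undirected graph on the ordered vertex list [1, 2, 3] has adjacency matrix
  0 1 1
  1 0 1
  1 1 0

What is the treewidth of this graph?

2

A width-2 tree decomposition is:
Bags: B1 = {1, 2, 3}
Tree: (single bag)
With just one bag of size 3, the width is 3 − 1 = 2, so tw(G) ≤ 2. For the lower bound, the 3 vertices {1, 2, 3} are pairwise adjacent, and any tree decomposition puts a clique entirely inside one bag — forcing width ≥ 2. The upper and lower bounds meet at 2, so that is the treewidth.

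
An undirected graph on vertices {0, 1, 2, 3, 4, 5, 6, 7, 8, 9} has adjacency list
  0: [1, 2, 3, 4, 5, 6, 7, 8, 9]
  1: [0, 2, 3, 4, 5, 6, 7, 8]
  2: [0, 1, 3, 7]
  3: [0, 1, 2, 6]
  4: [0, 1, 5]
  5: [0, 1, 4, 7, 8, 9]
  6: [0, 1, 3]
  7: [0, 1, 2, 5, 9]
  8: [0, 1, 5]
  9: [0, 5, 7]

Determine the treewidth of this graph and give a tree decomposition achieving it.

The largest bag has 4 vertices, giving width 3; this decomposition certifies tw(G) ≤ 3. For the lower bound, the 4 vertices {0, 1, 2, 3} are pairwise adjacent, and any tree decomposition puts a clique entirely inside one bag — forcing width ≥ 3. Combining the bounds, tw(G) = 3.

Treewidth 3.
Bags: B1 = {0, 1, 5, 7}  B2 = {0, 1, 4, 5}  B3 = {0, 1, 2, 7}  B4 = {0, 1, 5, 8}  B5 = {0, 5, 7, 9}  B6 = {0, 1, 2, 3}  B7 = {0, 1, 3, 6}
Tree: B1–B2, B1–B3, B1–B4, B1–B5, B3–B6, B6–B7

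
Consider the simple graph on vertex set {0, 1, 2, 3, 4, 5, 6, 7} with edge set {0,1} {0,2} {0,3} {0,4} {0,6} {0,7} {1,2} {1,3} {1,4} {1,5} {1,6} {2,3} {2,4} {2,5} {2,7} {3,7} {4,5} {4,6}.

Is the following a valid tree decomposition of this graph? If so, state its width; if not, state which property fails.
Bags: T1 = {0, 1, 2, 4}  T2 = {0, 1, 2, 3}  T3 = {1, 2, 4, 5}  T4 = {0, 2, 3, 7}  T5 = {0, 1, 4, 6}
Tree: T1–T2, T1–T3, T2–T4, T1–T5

Vertex coverage: the bags together contain {0, 1, 2, 3, 4, 5, 6, 7}, the full vertex set. Edge coverage: each edge of G has both endpoints in at least one bag. Running intersection: for every vertex, the bags containing it form a connected subtree. All three properties hold, so this is a valid tree decomposition of width max|bag| − 1 = 3, and hence tw(G) ≤ 3.

Yes; width 3.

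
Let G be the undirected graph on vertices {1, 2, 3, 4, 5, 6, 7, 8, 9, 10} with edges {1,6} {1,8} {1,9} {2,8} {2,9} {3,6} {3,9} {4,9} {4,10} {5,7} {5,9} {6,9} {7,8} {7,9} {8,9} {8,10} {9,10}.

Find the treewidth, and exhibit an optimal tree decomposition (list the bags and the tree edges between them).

Every bag has size at most 3, so the width is 3 − 1 = 2 and tw(G) ≤ 2. Conversely, {3, 6, 9} is a clique of size 3, and the vertices of any clique must share a bag in every tree decomposition; so some bag has ≥ 3 vertices and tw(G) ≥ 2. Therefore the treewidth is 2.

Treewidth 2.
One such decomposition:
Bags: B1 = {4, 9, 10}  B2 = {8, 9, 10}  B3 = {7, 8, 9}  B4 = {1, 8, 9}  B5 = {1, 6, 9}  B6 = {3, 6, 9}  B7 = {2, 8, 9}  B8 = {5, 7, 9}
Tree: B1–B2, B2–B3, B3–B4, B4–B5, B5–B6, B4–B7, B3–B8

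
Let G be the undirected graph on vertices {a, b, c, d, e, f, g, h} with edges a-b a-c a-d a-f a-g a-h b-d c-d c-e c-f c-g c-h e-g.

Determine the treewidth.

A width-2 tree decomposition is:
Bags: B1 = {a, c, d}  B2 = {a, c, h}  B3 = {a, c, g}  B4 = {a, b, d}  B5 = {a, c, f}  B6 = {c, e, g}
Tree: B1–B2, B2–B3, B1–B4, B3–B5, B3–B6
The largest bag has 3 vertices, giving width 2; this decomposition certifies tw(G) ≤ 2. For the lower bound, the 3 vertices {c, e, g} are pairwise adjacent, and any tree decomposition puts a clique entirely inside one bag — forcing width ≥ 2. Therefore the treewidth is 2.

2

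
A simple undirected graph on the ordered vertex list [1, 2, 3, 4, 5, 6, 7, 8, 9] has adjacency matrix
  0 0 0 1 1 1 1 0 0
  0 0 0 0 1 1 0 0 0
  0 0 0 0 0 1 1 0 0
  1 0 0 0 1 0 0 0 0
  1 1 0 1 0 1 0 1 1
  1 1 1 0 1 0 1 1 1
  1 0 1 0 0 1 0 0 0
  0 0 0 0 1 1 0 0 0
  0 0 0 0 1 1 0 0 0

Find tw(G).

A width-2 tree decomposition is:
Bags: B1 = {1, 5, 6}  B2 = {2, 5, 6}  B3 = {1, 4, 5}  B4 = {1, 6, 7}  B5 = {5, 6, 9}  B6 = {5, 6, 8}  B7 = {3, 6, 7}
Tree: B1–B2, B1–B3, B1–B4, B1–B5, B5–B6, B4–B7
Each bag holds 3 vertices, so the decomposition has width 2, which upper-bounds the treewidth. On the other hand G contains the 3-clique {1, 4, 5}. A clique must lie in a single bag of any decomposition, so no decomposition can have width below 2. Therefore the treewidth is 2.

2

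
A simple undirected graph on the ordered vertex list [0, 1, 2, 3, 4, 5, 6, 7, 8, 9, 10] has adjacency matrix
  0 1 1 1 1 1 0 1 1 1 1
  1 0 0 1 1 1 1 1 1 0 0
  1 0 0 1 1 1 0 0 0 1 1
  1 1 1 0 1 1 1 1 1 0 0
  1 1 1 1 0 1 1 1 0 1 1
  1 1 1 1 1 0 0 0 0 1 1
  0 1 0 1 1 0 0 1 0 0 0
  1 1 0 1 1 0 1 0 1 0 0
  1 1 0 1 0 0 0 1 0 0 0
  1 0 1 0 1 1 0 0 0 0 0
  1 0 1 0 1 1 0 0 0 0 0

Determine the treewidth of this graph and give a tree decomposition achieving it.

Every bag has size at most 5, so the width is 5 − 1 = 4 and tw(G) ≤ 4. On the other hand G contains the 5-clique {0, 1, 3, 7, 8}. A clique must lie in a single bag of any decomposition, so no decomposition can have width below 4. The upper and lower bounds meet at 4, so that is the treewidth.

Treewidth 4.
Bags: B1 = {0, 1, 3, 4, 5}  B2 = {0, 2, 3, 4, 5}  B3 = {0, 1, 3, 4, 7}  B4 = {0, 2, 4, 5, 10}  B5 = {0, 2, 4, 5, 9}  B6 = {0, 1, 3, 7, 8}  B7 = {1, 3, 4, 6, 7}
Tree: B1–B2, B1–B3, B2–B4, B4–B5, B3–B6, B3–B7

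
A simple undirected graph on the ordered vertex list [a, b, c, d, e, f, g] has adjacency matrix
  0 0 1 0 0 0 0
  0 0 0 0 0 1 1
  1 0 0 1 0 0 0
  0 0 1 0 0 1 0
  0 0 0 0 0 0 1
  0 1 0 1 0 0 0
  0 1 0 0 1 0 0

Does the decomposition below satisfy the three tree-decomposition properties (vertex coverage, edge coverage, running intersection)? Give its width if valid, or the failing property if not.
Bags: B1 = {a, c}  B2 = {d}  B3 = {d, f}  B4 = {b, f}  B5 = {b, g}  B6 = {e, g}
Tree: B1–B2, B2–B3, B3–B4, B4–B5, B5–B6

No — edge (c,d) lies in no bag.

A tree decomposition must satisfy three properties: every vertex lies in some bag; for every edge, both endpoints lie together in some bag; and for every vertex, the bags containing it form a connected subtree. Here edge (c,d) lies in no bag, so the decomposition is invalid.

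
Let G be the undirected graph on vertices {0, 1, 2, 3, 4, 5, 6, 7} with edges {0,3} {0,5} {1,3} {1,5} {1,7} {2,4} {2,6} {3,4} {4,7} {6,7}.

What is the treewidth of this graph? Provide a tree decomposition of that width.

The largest bag has 3 vertices, giving width 2; this decomposition certifies tw(G) ≤ 2. The edges 2–6–7–4–2 form a cycle, so G is not a tree and its treewidth is at least 2. The upper and lower bounds meet at 2, so that is the treewidth.

Treewidth 2.
One optimal decomposition is:
Bags: B1 = {2, 4, 6}  B2 = {4, 6, 7}  B3 = {3, 4, 7}  B4 = {1, 3, 7}  B5 = {0, 1, 3}  B6 = {0, 1, 5}
Tree: B1–B2, B2–B3, B3–B4, B4–B5, B5–B6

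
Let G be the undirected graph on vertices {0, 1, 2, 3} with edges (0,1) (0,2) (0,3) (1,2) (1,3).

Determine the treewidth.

A width-2 tree decomposition is:
Bags: B1 = {0, 1, 2}  B2 = {0, 1, 3}
Tree: B1–B2
Every bag has size at most 3, so the width is 3 − 1 = 2 and tw(G) ≤ 2. For the lower bound, the 3 vertices {0, 1, 2} are pairwise adjacent, and any tree decomposition puts a clique entirely inside one bag — forcing width ≥ 2. Combining the bounds, tw(G) = 2.

2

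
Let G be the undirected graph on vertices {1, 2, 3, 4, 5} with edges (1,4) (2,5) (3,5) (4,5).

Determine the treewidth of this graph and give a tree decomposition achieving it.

The largest bag has 2 vertices, giving width 1; this decomposition certifies tw(G) ≤ 1. Since G has at least one edge (e.g. 5–4), it is not an edgeless graph, so tw(G) ≥ 1. Hence tw(G) = 1 exactly.

Treewidth 1.
One such decomposition:
Bags: B1 = {4, 5}  B2 = {3, 5}  B3 = {1, 4}  B4 = {2, 5}
Tree: B1–B2, B1–B3, B1–B4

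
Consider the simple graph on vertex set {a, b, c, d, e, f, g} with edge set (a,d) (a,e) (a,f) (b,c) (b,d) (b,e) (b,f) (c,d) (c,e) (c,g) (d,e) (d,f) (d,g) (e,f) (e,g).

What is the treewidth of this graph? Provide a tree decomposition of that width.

Each bag holds 4 vertices, so the decomposition has width 3, which upper-bounds the treewidth. For the lower bound, the 4 vertices {c, d, e, g} are pairwise adjacent, and any tree decomposition puts a clique entirely inside one bag — forcing width ≥ 3. Combining the bounds, tw(G) = 3.

Treewidth 3.
One optimal decomposition is:
Bags: B1 = {b, c, d, e}  B2 = {c, d, e, g}  B3 = {b, d, e, f}  B4 = {a, d, e, f}
Tree: B1–B2, B1–B3, B3–B4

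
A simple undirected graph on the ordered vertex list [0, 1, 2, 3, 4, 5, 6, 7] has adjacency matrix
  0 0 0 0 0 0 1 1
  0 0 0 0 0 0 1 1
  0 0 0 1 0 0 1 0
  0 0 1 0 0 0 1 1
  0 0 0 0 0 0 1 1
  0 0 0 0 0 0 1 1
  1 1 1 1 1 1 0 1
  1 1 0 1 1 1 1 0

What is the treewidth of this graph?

2

A width-2 tree decomposition is:
Bags: B1 = {3, 6, 7}  B2 = {1, 6, 7}  B3 = {4, 6, 7}  B4 = {0, 6, 7}  B5 = {2, 3, 6}  B6 = {5, 6, 7}
Tree: B1–B2, B1–B3, B3–B4, B1–B5, B2–B6
Each bag holds 3 vertices, so the decomposition has width 2, which upper-bounds the treewidth. On the other hand G contains the 3-clique {2, 3, 6}. A clique must lie in a single bag of any decomposition, so no decomposition can have width below 2. Therefore the treewidth is 2.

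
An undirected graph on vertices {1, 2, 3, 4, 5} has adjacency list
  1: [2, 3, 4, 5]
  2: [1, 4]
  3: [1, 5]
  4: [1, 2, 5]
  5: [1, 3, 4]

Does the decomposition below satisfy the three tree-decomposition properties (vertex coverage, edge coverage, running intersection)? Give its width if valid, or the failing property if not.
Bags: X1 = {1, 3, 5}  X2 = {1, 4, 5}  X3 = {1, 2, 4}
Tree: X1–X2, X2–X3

Vertex coverage: the bags together contain {1, 2, 3, 4, 5}, the full vertex set. Edge coverage: each edge of G has both endpoints in at least one bag. Running intersection: for every vertex, the bags containing it form a connected subtree. All three properties hold, so this is a valid tree decomposition of width max|bag| − 1 = 2, and hence tw(G) ≤ 2.

Yes; width 2.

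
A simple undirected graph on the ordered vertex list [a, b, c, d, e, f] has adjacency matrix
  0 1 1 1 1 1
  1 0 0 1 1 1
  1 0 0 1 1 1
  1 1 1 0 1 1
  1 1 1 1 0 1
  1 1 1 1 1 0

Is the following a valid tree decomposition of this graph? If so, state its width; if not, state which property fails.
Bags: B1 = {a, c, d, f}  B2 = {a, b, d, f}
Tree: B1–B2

A tree decomposition must satisfy three properties: every vertex lies in some bag; for every edge, both endpoints lie together in some bag; and for every vertex, the bags containing it form a connected subtree. Here vertex e appears in no bag, so the decomposition is invalid.

No — vertex e appears in no bag.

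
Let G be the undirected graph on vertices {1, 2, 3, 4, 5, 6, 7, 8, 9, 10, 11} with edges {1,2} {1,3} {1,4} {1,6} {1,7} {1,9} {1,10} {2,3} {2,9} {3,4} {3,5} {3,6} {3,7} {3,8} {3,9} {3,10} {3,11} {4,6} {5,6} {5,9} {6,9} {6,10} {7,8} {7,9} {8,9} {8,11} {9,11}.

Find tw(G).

3

A width-3 tree decomposition is:
Bags: B1 = {1, 3, 7, 9}  B2 = {1, 3, 6, 9}  B3 = {1, 3, 4, 6}  B4 = {3, 7, 8, 9}  B5 = {1, 3, 6, 10}  B6 = {3, 5, 6, 9}  B7 = {1, 2, 3, 9}  B8 = {3, 8, 9, 11}
Tree: B1–B2, B2–B3, B1–B4, B2–B5, B2–B6, B2–B7, B4–B8
The largest bag has 4 vertices, giving width 3; this decomposition certifies tw(G) ≤ 3. Conversely, {3, 8, 9, 11} is a clique of size 4, and the vertices of any clique must share a bag in every tree decomposition; so some bag has ≥ 4 vertices and tw(G) ≥ 3. Therefore the treewidth is 3.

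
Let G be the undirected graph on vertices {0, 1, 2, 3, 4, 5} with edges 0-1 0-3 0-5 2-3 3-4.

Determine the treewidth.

A width-1 tree decomposition is:
Bags: B1 = {0, 3}  B2 = {0, 1}  B3 = {3, 4}  B4 = {0, 5}  B5 = {2, 3}
Tree: B1–B2, B1–B3, B2–B4, B1–B5
Each bag holds 2 vertices, so the decomposition has width 1, which upper-bounds the treewidth. Any graph with an edge has treewidth ≥ 1, and G has the edge 0–3. Hence tw(G) = 1 exactly.

1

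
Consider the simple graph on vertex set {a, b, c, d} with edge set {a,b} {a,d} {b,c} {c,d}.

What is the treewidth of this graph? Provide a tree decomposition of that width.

Treewidth 2.
One such decomposition:
Bags: B1 = {a, b, d}  B2 = {b, c, d}
Tree: B1–B2

Each bag holds 3 vertices, so the decomposition has width 2, which upper-bounds the treewidth. The edges b–a–d–c–b form a cycle, so G is not a tree and its treewidth is at least 2. Hence tw(G) = 2 exactly.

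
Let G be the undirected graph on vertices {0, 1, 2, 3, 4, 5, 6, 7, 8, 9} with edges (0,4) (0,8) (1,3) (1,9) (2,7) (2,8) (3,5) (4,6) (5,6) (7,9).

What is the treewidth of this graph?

2

A width-2 tree decomposition is:
Bags: B1 = {3, 5, 6}  B2 = {3, 4, 6}  B3 = {0, 3, 4}  B4 = {0, 3, 8}  B5 = {2, 3, 8}  B6 = {2, 3, 7}  B7 = {3, 7, 9}  B8 = {1, 3, 9}
Tree: B1–B2, B2–B3, B3–B4, B4–B5, B5–B6, B6–B7, B7–B8
Each bag holds 3 vertices, so the decomposition has width 2, which upper-bounds the treewidth. The edges 3–5–6–4–0–8–2–7–9–1–3 form a cycle, so G is not a tree and its treewidth is at least 2. Therefore the treewidth is 2.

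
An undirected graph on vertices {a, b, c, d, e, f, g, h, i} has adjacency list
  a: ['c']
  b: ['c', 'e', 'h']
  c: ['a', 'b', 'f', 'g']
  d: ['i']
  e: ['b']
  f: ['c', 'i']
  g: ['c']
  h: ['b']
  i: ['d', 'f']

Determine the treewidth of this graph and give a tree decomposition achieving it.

The largest bag has 2 vertices, giving width 1; this decomposition certifies tw(G) ≤ 1. Any graph with an edge has treewidth ≥ 1, and G has the edge b–c. Therefore the treewidth is 1.

Treewidth 1.
One optimal decomposition is:
Bags: B1 = {b, c}  B2 = {c, f}  B3 = {c, g}  B4 = {b, e}  B5 = {f, i}  B6 = {d, i}  B7 = {b, h}  B8 = {a, c}
Tree: B1–B2, B1–B3, B1–B4, B2–B5, B5–B6, B1–B7, B1–B8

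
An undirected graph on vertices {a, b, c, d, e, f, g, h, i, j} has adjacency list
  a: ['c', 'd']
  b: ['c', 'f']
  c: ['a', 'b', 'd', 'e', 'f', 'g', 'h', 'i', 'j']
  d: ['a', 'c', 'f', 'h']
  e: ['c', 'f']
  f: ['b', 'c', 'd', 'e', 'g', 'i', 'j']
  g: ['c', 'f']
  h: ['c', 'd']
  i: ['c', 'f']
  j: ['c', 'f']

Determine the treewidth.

A width-2 tree decomposition is:
Bags: B1 = {c, d, f}  B2 = {c, f, j}  B3 = {c, d, h}  B4 = {b, c, f}  B5 = {c, e, f}  B6 = {c, f, g}  B7 = {c, f, i}  B8 = {a, c, d}
Tree: B1–B2, B1–B3, B1–B4, B2–B5, B4–B6, B5–B7, B1–B8
Each bag holds 3 vertices, so the decomposition has width 2, which upper-bounds the treewidth. Conversely, {a, c, d} is a clique of size 3, and the vertices of any clique must share a bag in every tree decomposition; so some bag has ≥ 3 vertices and tw(G) ≥ 2. Hence tw(G) = 2 exactly.

2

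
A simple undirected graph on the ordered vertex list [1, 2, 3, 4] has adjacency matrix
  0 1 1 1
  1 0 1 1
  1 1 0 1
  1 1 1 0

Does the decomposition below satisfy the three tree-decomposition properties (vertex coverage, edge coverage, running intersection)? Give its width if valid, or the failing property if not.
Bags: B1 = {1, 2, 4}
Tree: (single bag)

No — vertex 3 appears in no bag.

A tree decomposition must satisfy three properties: every vertex lies in some bag; for every edge, both endpoints lie together in some bag; and for every vertex, the bags containing it form a connected subtree. Here vertex 3 appears in no bag, so the decomposition is invalid.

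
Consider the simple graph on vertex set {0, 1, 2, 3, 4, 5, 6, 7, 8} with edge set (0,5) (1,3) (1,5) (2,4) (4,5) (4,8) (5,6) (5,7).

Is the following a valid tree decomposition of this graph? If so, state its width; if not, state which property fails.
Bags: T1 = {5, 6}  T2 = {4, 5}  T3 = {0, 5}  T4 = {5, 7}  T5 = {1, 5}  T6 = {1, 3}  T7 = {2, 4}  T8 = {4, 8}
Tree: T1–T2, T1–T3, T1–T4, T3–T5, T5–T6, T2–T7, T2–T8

Checking the three conditions: (i) the bags cover all of {0, 1, 2, 3, 4, 5, 6, 7, 8}; (ii) for each edge, some bag contains both endpoints; (iii) the bags containing any fixed vertex form a subtree. All hold, so the decomposition is valid with width 2 − 1 = 1.

Yes; width 1.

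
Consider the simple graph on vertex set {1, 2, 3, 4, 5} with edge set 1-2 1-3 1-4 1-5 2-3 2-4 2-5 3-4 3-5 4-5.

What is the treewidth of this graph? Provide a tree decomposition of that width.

Treewidth 4.
One such decomposition:
Bags: B1 = {1, 2, 3, 4, 5}
Tree: (single bag)

A single bag containing all 5 vertices is trivially a valid decomposition of width 4. For the lower bound, the 5 vertices {1, 2, 3, 4, 5} are pairwise adjacent, and any tree decomposition puts a clique entirely inside one bag — forcing width ≥ 4. Therefore the treewidth is 4.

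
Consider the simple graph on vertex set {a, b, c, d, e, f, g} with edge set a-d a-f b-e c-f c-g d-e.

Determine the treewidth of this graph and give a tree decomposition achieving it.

Treewidth 1.
One optimal decomposition is:
Bags: B1 = {c, g}  B2 = {c, f}  B3 = {a, f}  B4 = {a, d}  B5 = {d, e}  B6 = {b, e}
Tree: B1–B2, B2–B3, B3–B4, B4–B5, B5–B6

Every bag has size at most 2, so the width is 2 − 1 = 1 and tw(G) ≤ 1. Since G has at least one edge (e.g. g–c), it is not an edgeless graph, so tw(G) ≥ 1. Combining the bounds, tw(G) = 1.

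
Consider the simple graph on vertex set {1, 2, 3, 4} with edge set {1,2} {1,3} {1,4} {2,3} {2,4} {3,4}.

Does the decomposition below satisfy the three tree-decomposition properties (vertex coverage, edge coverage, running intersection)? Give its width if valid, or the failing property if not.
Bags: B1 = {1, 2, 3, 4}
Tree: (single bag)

Vertex coverage: the bags together contain {1, 2, 3, 4}, the full vertex set. Edge coverage: each edge of G has both endpoints in at least one bag. Running intersection: for every vertex, the bags containing it form a connected subtree. All three properties hold, so this is a valid tree decomposition of width max|bag| − 1 = 3, and hence tw(G) ≤ 3.

Yes; width 3.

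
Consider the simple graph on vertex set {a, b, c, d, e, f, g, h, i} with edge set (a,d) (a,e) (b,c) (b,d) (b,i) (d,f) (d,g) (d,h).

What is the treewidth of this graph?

1

A width-1 tree decomposition is:
Bags: B1 = {b, d}  B2 = {b, i}  B3 = {d, g}  B4 = {d, f}  B5 = {a, d}  B6 = {d, h}  B7 = {a, e}  B8 = {b, c}
Tree: B1–B2, B1–B3, B1–B4, B1–B5, B5–B6, B5–B7, B2–B8
The largest bag has 2 vertices, giving width 1; this decomposition certifies tw(G) ≤ 1. Since G has at least one edge (e.g. b–d), it is not an edgeless graph, so tw(G) ≥ 1. Therefore the treewidth is 1.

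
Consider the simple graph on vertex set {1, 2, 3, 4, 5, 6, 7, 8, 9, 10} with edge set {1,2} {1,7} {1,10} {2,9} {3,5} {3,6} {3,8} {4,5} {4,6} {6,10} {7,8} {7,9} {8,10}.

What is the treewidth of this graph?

A width-2 tree decomposition is:
Bags: B1 = {3, 4, 5}  B2 = {3, 4, 6}  B3 = {3, 6, 8}  B4 = {6, 8, 10}  B5 = {7, 8, 10}  B6 = {1, 7, 10}  B7 = {1, 7, 9}  B8 = {1, 2, 9}
Tree: B1–B2, B2–B3, B3–B4, B4–B5, B5–B6, B6–B7, B7–B8
Each bag holds 3 vertices, so the decomposition has width 2, which upper-bounds the treewidth. For the lower bound, G contains the cycle 5–4–6–3–5, so G is not a forest; only forests have treewidth ≤ 1, hence tw(G) ≥ 2. Therefore the treewidth is 2.

2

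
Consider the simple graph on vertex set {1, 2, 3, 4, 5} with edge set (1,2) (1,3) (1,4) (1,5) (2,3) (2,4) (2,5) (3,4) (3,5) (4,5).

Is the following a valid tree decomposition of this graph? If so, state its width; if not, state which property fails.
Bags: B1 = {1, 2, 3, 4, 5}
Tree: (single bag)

Checking the three conditions: (i) the bags cover all of {1, 2, 3, 4, 5}; (ii) for each edge, some bag contains both endpoints; (iii) the bags containing any fixed vertex form a subtree. All hold, so the decomposition is valid with width 5 − 1 = 4.

Yes; width 4.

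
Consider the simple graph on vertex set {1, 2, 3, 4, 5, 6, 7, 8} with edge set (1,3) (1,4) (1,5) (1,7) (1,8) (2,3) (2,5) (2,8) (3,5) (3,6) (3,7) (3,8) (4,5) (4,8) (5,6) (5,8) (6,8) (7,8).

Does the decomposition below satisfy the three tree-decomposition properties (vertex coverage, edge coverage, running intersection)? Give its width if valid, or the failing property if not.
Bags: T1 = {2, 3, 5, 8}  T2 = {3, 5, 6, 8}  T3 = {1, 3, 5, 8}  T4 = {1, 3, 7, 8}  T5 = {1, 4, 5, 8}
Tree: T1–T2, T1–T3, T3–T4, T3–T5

Yes; width 3.

Vertex coverage: the bags together contain {1, 2, 3, 4, 5, 6, 7, 8}, the full vertex set. Edge coverage: each edge of G has both endpoints in at least one bag. Running intersection: for every vertex, the bags containing it form a connected subtree. All three properties hold, so this is a valid tree decomposition of width max|bag| − 1 = 3, and hence tw(G) ≤ 3.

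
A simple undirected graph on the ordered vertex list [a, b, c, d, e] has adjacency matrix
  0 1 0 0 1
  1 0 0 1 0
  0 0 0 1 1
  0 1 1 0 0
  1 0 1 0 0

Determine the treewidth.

2

A width-2 tree decomposition is:
Bags: B1 = {a, b, d}  B2 = {a, d, e}  B3 = {c, d, e}
Tree: B1–B2, B2–B3
Every bag has size at most 3, so the width is 3 − 1 = 2 and tw(G) ≤ 2. For the lower bound, G contains the cycle d–b–a–e–c–d, so G is not a forest; only forests have treewidth ≤ 1, hence tw(G) ≥ 2. Hence tw(G) = 2 exactly.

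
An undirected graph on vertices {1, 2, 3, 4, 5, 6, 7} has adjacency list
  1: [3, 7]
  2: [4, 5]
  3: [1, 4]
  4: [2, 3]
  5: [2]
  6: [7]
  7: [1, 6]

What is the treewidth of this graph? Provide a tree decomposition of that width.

Treewidth 1.
One optimal decomposition is:
Bags: B1 = {2, 5}  B2 = {2, 4}  B3 = {3, 4}  B4 = {1, 3}  B5 = {1, 7}  B6 = {6, 7}
Tree: B1–B2, B2–B3, B3–B4, B4–B5, B5–B6

Every bag has size at most 2, so the width is 2 − 1 = 1 and tw(G) ≤ 1. G has an edge, so its treewidth is at least 1. Combining the bounds, tw(G) = 1.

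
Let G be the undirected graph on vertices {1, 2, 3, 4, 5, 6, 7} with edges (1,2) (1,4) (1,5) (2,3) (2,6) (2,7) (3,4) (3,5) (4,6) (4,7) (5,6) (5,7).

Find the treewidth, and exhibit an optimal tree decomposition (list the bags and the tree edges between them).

The largest bag has 4 vertices, giving width 3; this decomposition certifies tw(G) ≤ 3. For the lower bound: the 4 vertex sets {1,4}, {2,7}, {5}, {3} are disjoint, each induces a connected subgraph, and every pair is joined by at least one edge of G. Contracting each set to a single vertex therefore yields K_{4} as a minor, and since treewidth is minor-monotone, tw(G) ≥ tw(K_{4}) = 3. Therefore the treewidth is 3.

Treewidth 3.
Bags: B1 = {1, 2, 4, 5}  B2 = {2, 4, 5, 7}  B3 = {2, 3, 4, 5}  B4 = {2, 4, 5, 6}
Tree: B1–B2, B2–B3, B3–B4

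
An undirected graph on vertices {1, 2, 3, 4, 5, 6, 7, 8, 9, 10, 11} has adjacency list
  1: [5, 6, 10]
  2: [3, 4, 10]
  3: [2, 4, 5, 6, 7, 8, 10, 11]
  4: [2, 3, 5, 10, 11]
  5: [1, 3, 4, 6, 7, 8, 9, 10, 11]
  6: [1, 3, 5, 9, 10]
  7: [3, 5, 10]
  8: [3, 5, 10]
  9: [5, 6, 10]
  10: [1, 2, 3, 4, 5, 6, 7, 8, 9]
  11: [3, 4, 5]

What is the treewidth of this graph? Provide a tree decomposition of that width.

Treewidth 3.
Bags: B1 = {1, 5, 6, 10}  B2 = {3, 5, 6, 10}  B3 = {3, 4, 5, 10}  B4 = {3, 5, 8, 10}  B5 = {3, 5, 7, 10}  B6 = {2, 3, 4, 10}  B7 = {3, 4, 5, 11}  B8 = {5, 6, 9, 10}
Tree: B1–B2, B2–B3, B2–B4, B4–B5, B3–B6, B3–B7, B1–B8

Every bag has size at most 4, so the width is 4 − 1 = 3 and tw(G) ≤ 3. On the other hand G contains the 4-clique {2, 3, 4, 10}. A clique must lie in a single bag of any decomposition, so no decomposition can have width below 3. The upper and lower bounds meet at 3, so that is the treewidth.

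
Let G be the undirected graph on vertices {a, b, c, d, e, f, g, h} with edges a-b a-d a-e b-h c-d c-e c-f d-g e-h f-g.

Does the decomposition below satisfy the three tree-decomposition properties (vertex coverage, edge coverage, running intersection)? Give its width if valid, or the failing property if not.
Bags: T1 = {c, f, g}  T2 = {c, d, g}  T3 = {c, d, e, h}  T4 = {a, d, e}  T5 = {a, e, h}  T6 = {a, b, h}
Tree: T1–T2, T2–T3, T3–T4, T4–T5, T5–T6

No — bags containing vertex h are not connected in the tree.

A tree decomposition must satisfy three properties: every vertex lies in some bag; for every edge, both endpoints lie together in some bag; and for every vertex, the bags containing it form a connected subtree. Here bags containing vertex h are not connected in the tree, so the decomposition is invalid.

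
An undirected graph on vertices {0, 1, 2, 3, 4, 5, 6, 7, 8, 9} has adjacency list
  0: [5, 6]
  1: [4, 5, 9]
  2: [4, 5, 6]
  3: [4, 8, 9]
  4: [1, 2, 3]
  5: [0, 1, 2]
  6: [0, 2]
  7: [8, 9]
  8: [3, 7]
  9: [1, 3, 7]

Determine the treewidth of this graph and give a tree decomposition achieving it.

Treewidth 2.
One such decomposition:
Bags: B1 = {3, 7, 8}  B2 = {3, 7, 9}  B3 = {3, 4, 9}  B4 = {1, 4, 9}  B5 = {1, 2, 4}  B6 = {1, 2, 5}  B7 = {2, 5, 6}  B8 = {0, 5, 6}
Tree: B1–B2, B2–B3, B3–B4, B4–B5, B5–B6, B6–B7, B7–B8

The largest bag has 3 vertices, giving width 2; this decomposition certifies tw(G) ≤ 2. The edges 8–7–9–3–8 form a cycle, so G is not a tree and its treewidth is at least 2. The upper and lower bounds meet at 2, so that is the treewidth.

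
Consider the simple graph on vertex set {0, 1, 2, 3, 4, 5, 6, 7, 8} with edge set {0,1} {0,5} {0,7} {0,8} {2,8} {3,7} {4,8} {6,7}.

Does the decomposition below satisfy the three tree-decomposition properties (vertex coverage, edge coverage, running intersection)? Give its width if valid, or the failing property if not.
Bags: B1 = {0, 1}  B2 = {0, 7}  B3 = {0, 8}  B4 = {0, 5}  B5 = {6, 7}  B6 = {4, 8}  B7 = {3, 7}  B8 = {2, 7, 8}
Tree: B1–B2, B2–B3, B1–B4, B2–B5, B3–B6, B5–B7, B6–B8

A tree decomposition must satisfy three properties: every vertex lies in some bag; for every edge, both endpoints lie together in some bag; and for every vertex, the bags containing it form a connected subtree. Here bags containing vertex 7 are not connected in the tree, so the decomposition is invalid.

No — bags containing vertex 7 are not connected in the tree.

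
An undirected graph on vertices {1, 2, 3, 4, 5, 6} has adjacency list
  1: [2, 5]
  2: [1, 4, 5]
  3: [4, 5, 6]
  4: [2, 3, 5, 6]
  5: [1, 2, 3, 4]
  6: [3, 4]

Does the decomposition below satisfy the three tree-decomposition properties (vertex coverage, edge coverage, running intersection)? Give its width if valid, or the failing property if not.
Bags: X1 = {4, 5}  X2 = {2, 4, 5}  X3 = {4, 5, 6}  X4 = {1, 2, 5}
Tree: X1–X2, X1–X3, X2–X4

A tree decomposition must satisfy three properties: every vertex lies in some bag; for every edge, both endpoints lie together in some bag; and for every vertex, the bags containing it form a connected subtree. Here vertex 3 appears in no bag, so the decomposition is invalid.

No — vertex 3 appears in no bag.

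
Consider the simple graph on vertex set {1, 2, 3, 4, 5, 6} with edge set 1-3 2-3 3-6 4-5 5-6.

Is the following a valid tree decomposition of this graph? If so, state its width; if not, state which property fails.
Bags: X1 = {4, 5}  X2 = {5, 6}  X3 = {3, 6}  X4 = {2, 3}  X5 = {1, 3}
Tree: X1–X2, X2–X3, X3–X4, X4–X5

Every vertex of G appears in some bag (union = {1, 2, 3, 4, 5, 6}); every edge is covered by a bag; and for each vertex v the set of bags containing v is connected in the bag tree. The decomposition is therefore valid. The largest bag has 2 vertices, so the width is 1.

Yes; width 1.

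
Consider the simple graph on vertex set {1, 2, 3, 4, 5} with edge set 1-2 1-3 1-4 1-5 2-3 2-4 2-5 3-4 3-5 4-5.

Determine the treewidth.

A width-4 tree decomposition is:
Bags: B1 = {1, 2, 3, 4, 5}
Tree: (single bag)
With just one bag of size 5, the width is 5 − 1 = 4, so tw(G) ≤ 4. Conversely, {1, 2, 3, 4, 5} is a clique of size 5, and the vertices of any clique must share a bag in every tree decomposition; so some bag has ≥ 5 vertices and tw(G) ≥ 4. Hence tw(G) = 4 exactly.

4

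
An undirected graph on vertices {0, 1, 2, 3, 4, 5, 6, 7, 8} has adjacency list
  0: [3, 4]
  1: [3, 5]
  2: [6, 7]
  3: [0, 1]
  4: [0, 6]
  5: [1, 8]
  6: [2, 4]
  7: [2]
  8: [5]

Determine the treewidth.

1

A width-1 tree decomposition is:
Bags: B1 = {5, 8}  B2 = {1, 5}  B3 = {1, 3}  B4 = {0, 3}  B5 = {0, 4}  B6 = {4, 6}  B7 = {2, 6}  B8 = {2, 7}
Tree: B1–B2, B2–B3, B3–B4, B4–B5, B5–B6, B6–B7, B7–B8
The largest bag has 2 vertices, giving width 1; this decomposition certifies tw(G) ≤ 1. Any graph with an edge has treewidth ≥ 1, and G has the edge 8–5. Therefore the treewidth is 1.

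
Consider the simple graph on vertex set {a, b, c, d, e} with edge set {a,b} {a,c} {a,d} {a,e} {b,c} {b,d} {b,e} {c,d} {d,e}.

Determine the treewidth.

3

A width-3 tree decomposition is:
Bags: B1 = {a, b, c, d}  B2 = {a, b, d, e}
Tree: B1–B2
Every bag has size at most 4, so the width is 4 − 1 = 3 and tw(G) ≤ 3. On the other hand G contains the 4-clique {a, b, d, e}. A clique must lie in a single bag of any decomposition, so no decomposition can have width below 3. Combining the bounds, tw(G) = 3.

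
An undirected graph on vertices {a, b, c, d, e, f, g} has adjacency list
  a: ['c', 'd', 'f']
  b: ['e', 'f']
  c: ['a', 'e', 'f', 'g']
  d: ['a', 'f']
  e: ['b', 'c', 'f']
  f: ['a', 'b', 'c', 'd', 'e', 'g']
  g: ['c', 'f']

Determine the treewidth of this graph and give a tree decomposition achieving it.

Each bag holds 3 vertices, so the decomposition has width 2, which upper-bounds the treewidth. For the lower bound, the 3 vertices {a, d, f} are pairwise adjacent, and any tree decomposition puts a clique entirely inside one bag — forcing width ≥ 2. The upper and lower bounds meet at 2, so that is the treewidth.

Treewidth 2.
One optimal decomposition is:
Bags: B1 = {a, c, f}  B2 = {c, e, f}  B3 = {c, f, g}  B4 = {a, d, f}  B5 = {b, e, f}
Tree: B1–B2, B2–B3, B1–B4, B2–B5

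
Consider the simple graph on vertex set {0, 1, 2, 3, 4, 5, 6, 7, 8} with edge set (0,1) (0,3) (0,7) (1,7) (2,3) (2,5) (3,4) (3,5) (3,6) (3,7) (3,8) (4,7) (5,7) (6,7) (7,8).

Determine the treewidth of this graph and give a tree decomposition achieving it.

Treewidth 2.
One such decomposition:
Bags: B1 = {3, 5, 7}  B2 = {3, 6, 7}  B3 = {3, 7, 8}  B4 = {2, 3, 5}  B5 = {3, 4, 7}  B6 = {0, 3, 7}  B7 = {0, 1, 7}
Tree: B1–B2, B1–B3, B1–B4, B3–B5, B1–B6, B6–B7

Every bag has size at most 3, so the width is 3 − 1 = 2 and tw(G) ≤ 2. Conversely, {0, 1, 7} is a clique of size 3, and the vertices of any clique must share a bag in every tree decomposition; so some bag has ≥ 3 vertices and tw(G) ≥ 2. Combining the bounds, tw(G) = 2.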